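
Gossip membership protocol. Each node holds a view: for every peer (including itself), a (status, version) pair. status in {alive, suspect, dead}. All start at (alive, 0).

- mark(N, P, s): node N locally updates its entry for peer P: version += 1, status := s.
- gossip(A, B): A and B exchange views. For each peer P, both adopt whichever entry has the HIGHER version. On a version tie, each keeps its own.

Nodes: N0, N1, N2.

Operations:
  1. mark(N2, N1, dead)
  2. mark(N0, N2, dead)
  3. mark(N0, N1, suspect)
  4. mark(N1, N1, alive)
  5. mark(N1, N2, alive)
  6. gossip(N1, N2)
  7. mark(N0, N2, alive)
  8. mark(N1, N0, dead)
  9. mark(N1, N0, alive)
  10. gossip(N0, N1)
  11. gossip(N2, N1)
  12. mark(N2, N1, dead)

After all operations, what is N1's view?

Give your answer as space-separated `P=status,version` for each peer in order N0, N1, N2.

Answer: N0=alive,2 N1=alive,1 N2=alive,2

Derivation:
Op 1: N2 marks N1=dead -> (dead,v1)
Op 2: N0 marks N2=dead -> (dead,v1)
Op 3: N0 marks N1=suspect -> (suspect,v1)
Op 4: N1 marks N1=alive -> (alive,v1)
Op 5: N1 marks N2=alive -> (alive,v1)
Op 6: gossip N1<->N2 -> N1.N0=(alive,v0) N1.N1=(alive,v1) N1.N2=(alive,v1) | N2.N0=(alive,v0) N2.N1=(dead,v1) N2.N2=(alive,v1)
Op 7: N0 marks N2=alive -> (alive,v2)
Op 8: N1 marks N0=dead -> (dead,v1)
Op 9: N1 marks N0=alive -> (alive,v2)
Op 10: gossip N0<->N1 -> N0.N0=(alive,v2) N0.N1=(suspect,v1) N0.N2=(alive,v2) | N1.N0=(alive,v2) N1.N1=(alive,v1) N1.N2=(alive,v2)
Op 11: gossip N2<->N1 -> N2.N0=(alive,v2) N2.N1=(dead,v1) N2.N2=(alive,v2) | N1.N0=(alive,v2) N1.N1=(alive,v1) N1.N2=(alive,v2)
Op 12: N2 marks N1=dead -> (dead,v2)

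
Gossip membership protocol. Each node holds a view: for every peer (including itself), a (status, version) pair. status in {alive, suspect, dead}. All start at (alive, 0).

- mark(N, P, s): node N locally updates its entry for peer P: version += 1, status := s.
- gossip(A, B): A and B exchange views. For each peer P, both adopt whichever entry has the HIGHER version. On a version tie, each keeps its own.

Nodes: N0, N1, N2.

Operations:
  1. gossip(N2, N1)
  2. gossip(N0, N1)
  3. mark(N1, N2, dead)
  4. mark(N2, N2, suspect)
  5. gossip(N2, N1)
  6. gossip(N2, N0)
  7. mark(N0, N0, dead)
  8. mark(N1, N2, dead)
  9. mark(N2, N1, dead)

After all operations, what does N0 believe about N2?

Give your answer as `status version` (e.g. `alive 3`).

Op 1: gossip N2<->N1 -> N2.N0=(alive,v0) N2.N1=(alive,v0) N2.N2=(alive,v0) | N1.N0=(alive,v0) N1.N1=(alive,v0) N1.N2=(alive,v0)
Op 2: gossip N0<->N1 -> N0.N0=(alive,v0) N0.N1=(alive,v0) N0.N2=(alive,v0) | N1.N0=(alive,v0) N1.N1=(alive,v0) N1.N2=(alive,v0)
Op 3: N1 marks N2=dead -> (dead,v1)
Op 4: N2 marks N2=suspect -> (suspect,v1)
Op 5: gossip N2<->N1 -> N2.N0=(alive,v0) N2.N1=(alive,v0) N2.N2=(suspect,v1) | N1.N0=(alive,v0) N1.N1=(alive,v0) N1.N2=(dead,v1)
Op 6: gossip N2<->N0 -> N2.N0=(alive,v0) N2.N1=(alive,v0) N2.N2=(suspect,v1) | N0.N0=(alive,v0) N0.N1=(alive,v0) N0.N2=(suspect,v1)
Op 7: N0 marks N0=dead -> (dead,v1)
Op 8: N1 marks N2=dead -> (dead,v2)
Op 9: N2 marks N1=dead -> (dead,v1)

Answer: suspect 1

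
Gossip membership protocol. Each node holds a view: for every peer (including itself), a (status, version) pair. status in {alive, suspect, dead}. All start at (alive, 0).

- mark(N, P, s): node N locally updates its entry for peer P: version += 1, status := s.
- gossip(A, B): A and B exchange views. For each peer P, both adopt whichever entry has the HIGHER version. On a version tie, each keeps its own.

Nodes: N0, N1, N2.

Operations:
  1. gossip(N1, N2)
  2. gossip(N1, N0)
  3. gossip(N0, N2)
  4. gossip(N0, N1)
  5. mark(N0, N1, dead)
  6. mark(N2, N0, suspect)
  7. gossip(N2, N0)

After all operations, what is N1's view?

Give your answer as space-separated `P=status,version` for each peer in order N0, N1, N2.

Op 1: gossip N1<->N2 -> N1.N0=(alive,v0) N1.N1=(alive,v0) N1.N2=(alive,v0) | N2.N0=(alive,v0) N2.N1=(alive,v0) N2.N2=(alive,v0)
Op 2: gossip N1<->N0 -> N1.N0=(alive,v0) N1.N1=(alive,v0) N1.N2=(alive,v0) | N0.N0=(alive,v0) N0.N1=(alive,v0) N0.N2=(alive,v0)
Op 3: gossip N0<->N2 -> N0.N0=(alive,v0) N0.N1=(alive,v0) N0.N2=(alive,v0) | N2.N0=(alive,v0) N2.N1=(alive,v0) N2.N2=(alive,v0)
Op 4: gossip N0<->N1 -> N0.N0=(alive,v0) N0.N1=(alive,v0) N0.N2=(alive,v0) | N1.N0=(alive,v0) N1.N1=(alive,v0) N1.N2=(alive,v0)
Op 5: N0 marks N1=dead -> (dead,v1)
Op 6: N2 marks N0=suspect -> (suspect,v1)
Op 7: gossip N2<->N0 -> N2.N0=(suspect,v1) N2.N1=(dead,v1) N2.N2=(alive,v0) | N0.N0=(suspect,v1) N0.N1=(dead,v1) N0.N2=(alive,v0)

Answer: N0=alive,0 N1=alive,0 N2=alive,0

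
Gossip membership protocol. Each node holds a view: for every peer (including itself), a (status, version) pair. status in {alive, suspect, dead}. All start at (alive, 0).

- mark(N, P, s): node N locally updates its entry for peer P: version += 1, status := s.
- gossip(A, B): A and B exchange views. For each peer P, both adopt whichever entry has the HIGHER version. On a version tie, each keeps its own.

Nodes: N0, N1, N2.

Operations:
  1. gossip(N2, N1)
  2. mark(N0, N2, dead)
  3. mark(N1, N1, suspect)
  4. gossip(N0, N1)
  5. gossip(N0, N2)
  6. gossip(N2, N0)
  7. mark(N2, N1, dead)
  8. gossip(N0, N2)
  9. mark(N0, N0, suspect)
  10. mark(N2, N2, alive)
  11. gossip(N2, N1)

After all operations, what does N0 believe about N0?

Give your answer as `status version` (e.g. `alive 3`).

Op 1: gossip N2<->N1 -> N2.N0=(alive,v0) N2.N1=(alive,v0) N2.N2=(alive,v0) | N1.N0=(alive,v0) N1.N1=(alive,v0) N1.N2=(alive,v0)
Op 2: N0 marks N2=dead -> (dead,v1)
Op 3: N1 marks N1=suspect -> (suspect,v1)
Op 4: gossip N0<->N1 -> N0.N0=(alive,v0) N0.N1=(suspect,v1) N0.N2=(dead,v1) | N1.N0=(alive,v0) N1.N1=(suspect,v1) N1.N2=(dead,v1)
Op 5: gossip N0<->N2 -> N0.N0=(alive,v0) N0.N1=(suspect,v1) N0.N2=(dead,v1) | N2.N0=(alive,v0) N2.N1=(suspect,v1) N2.N2=(dead,v1)
Op 6: gossip N2<->N0 -> N2.N0=(alive,v0) N2.N1=(suspect,v1) N2.N2=(dead,v1) | N0.N0=(alive,v0) N0.N1=(suspect,v1) N0.N2=(dead,v1)
Op 7: N2 marks N1=dead -> (dead,v2)
Op 8: gossip N0<->N2 -> N0.N0=(alive,v0) N0.N1=(dead,v2) N0.N2=(dead,v1) | N2.N0=(alive,v0) N2.N1=(dead,v2) N2.N2=(dead,v1)
Op 9: N0 marks N0=suspect -> (suspect,v1)
Op 10: N2 marks N2=alive -> (alive,v2)
Op 11: gossip N2<->N1 -> N2.N0=(alive,v0) N2.N1=(dead,v2) N2.N2=(alive,v2) | N1.N0=(alive,v0) N1.N1=(dead,v2) N1.N2=(alive,v2)

Answer: suspect 1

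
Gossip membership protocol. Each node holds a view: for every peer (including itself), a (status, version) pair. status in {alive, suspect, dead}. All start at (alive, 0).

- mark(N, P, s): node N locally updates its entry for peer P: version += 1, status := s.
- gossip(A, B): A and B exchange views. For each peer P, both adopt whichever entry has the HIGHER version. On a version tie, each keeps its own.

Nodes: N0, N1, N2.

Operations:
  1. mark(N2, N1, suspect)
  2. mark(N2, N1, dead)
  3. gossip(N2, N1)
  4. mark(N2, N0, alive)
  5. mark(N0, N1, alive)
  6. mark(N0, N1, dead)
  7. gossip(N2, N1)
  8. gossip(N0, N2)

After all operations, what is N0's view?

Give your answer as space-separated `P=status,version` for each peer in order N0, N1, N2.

Answer: N0=alive,1 N1=dead,2 N2=alive,0

Derivation:
Op 1: N2 marks N1=suspect -> (suspect,v1)
Op 2: N2 marks N1=dead -> (dead,v2)
Op 3: gossip N2<->N1 -> N2.N0=(alive,v0) N2.N1=(dead,v2) N2.N2=(alive,v0) | N1.N0=(alive,v0) N1.N1=(dead,v2) N1.N2=(alive,v0)
Op 4: N2 marks N0=alive -> (alive,v1)
Op 5: N0 marks N1=alive -> (alive,v1)
Op 6: N0 marks N1=dead -> (dead,v2)
Op 7: gossip N2<->N1 -> N2.N0=(alive,v1) N2.N1=(dead,v2) N2.N2=(alive,v0) | N1.N0=(alive,v1) N1.N1=(dead,v2) N1.N2=(alive,v0)
Op 8: gossip N0<->N2 -> N0.N0=(alive,v1) N0.N1=(dead,v2) N0.N2=(alive,v0) | N2.N0=(alive,v1) N2.N1=(dead,v2) N2.N2=(alive,v0)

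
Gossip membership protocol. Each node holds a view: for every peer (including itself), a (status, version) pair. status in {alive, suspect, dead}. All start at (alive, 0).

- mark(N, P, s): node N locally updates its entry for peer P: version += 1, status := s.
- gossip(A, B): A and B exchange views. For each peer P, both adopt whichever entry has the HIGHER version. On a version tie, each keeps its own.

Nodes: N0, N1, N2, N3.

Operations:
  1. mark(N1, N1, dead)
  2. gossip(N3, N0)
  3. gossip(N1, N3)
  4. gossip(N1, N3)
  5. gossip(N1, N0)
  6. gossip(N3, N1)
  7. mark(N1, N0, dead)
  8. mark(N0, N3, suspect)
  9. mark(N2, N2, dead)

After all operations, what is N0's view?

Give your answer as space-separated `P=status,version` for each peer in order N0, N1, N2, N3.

Op 1: N1 marks N1=dead -> (dead,v1)
Op 2: gossip N3<->N0 -> N3.N0=(alive,v0) N3.N1=(alive,v0) N3.N2=(alive,v0) N3.N3=(alive,v0) | N0.N0=(alive,v0) N0.N1=(alive,v0) N0.N2=(alive,v0) N0.N3=(alive,v0)
Op 3: gossip N1<->N3 -> N1.N0=(alive,v0) N1.N1=(dead,v1) N1.N2=(alive,v0) N1.N3=(alive,v0) | N3.N0=(alive,v0) N3.N1=(dead,v1) N3.N2=(alive,v0) N3.N3=(alive,v0)
Op 4: gossip N1<->N3 -> N1.N0=(alive,v0) N1.N1=(dead,v1) N1.N2=(alive,v0) N1.N3=(alive,v0) | N3.N0=(alive,v0) N3.N1=(dead,v1) N3.N2=(alive,v0) N3.N3=(alive,v0)
Op 5: gossip N1<->N0 -> N1.N0=(alive,v0) N1.N1=(dead,v1) N1.N2=(alive,v0) N1.N3=(alive,v0) | N0.N0=(alive,v0) N0.N1=(dead,v1) N0.N2=(alive,v0) N0.N3=(alive,v0)
Op 6: gossip N3<->N1 -> N3.N0=(alive,v0) N3.N1=(dead,v1) N3.N2=(alive,v0) N3.N3=(alive,v0) | N1.N0=(alive,v0) N1.N1=(dead,v1) N1.N2=(alive,v0) N1.N3=(alive,v0)
Op 7: N1 marks N0=dead -> (dead,v1)
Op 8: N0 marks N3=suspect -> (suspect,v1)
Op 9: N2 marks N2=dead -> (dead,v1)

Answer: N0=alive,0 N1=dead,1 N2=alive,0 N3=suspect,1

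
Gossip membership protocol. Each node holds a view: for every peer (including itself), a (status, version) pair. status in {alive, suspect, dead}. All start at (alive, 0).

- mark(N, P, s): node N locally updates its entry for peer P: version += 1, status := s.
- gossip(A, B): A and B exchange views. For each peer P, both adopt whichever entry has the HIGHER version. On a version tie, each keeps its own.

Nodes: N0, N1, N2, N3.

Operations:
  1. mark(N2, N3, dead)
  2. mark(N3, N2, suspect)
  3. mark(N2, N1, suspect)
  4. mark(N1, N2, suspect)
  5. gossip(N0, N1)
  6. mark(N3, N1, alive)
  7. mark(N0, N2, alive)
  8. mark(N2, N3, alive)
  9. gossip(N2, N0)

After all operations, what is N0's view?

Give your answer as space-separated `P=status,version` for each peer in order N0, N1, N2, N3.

Answer: N0=alive,0 N1=suspect,1 N2=alive,2 N3=alive,2

Derivation:
Op 1: N2 marks N3=dead -> (dead,v1)
Op 2: N3 marks N2=suspect -> (suspect,v1)
Op 3: N2 marks N1=suspect -> (suspect,v1)
Op 4: N1 marks N2=suspect -> (suspect,v1)
Op 5: gossip N0<->N1 -> N0.N0=(alive,v0) N0.N1=(alive,v0) N0.N2=(suspect,v1) N0.N3=(alive,v0) | N1.N0=(alive,v0) N1.N1=(alive,v0) N1.N2=(suspect,v1) N1.N3=(alive,v0)
Op 6: N3 marks N1=alive -> (alive,v1)
Op 7: N0 marks N2=alive -> (alive,v2)
Op 8: N2 marks N3=alive -> (alive,v2)
Op 9: gossip N2<->N0 -> N2.N0=(alive,v0) N2.N1=(suspect,v1) N2.N2=(alive,v2) N2.N3=(alive,v2) | N0.N0=(alive,v0) N0.N1=(suspect,v1) N0.N2=(alive,v2) N0.N3=(alive,v2)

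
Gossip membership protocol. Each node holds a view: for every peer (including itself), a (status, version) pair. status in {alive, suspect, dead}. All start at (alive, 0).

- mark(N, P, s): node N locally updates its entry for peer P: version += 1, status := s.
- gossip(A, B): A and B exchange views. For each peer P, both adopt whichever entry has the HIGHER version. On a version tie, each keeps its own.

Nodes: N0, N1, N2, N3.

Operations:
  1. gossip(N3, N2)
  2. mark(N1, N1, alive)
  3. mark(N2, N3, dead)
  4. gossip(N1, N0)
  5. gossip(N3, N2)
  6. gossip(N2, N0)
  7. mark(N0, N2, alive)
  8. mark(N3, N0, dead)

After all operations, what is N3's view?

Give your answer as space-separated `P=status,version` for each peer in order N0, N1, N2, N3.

Op 1: gossip N3<->N2 -> N3.N0=(alive,v0) N3.N1=(alive,v0) N3.N2=(alive,v0) N3.N3=(alive,v0) | N2.N0=(alive,v0) N2.N1=(alive,v0) N2.N2=(alive,v0) N2.N3=(alive,v0)
Op 2: N1 marks N1=alive -> (alive,v1)
Op 3: N2 marks N3=dead -> (dead,v1)
Op 4: gossip N1<->N0 -> N1.N0=(alive,v0) N1.N1=(alive,v1) N1.N2=(alive,v0) N1.N3=(alive,v0) | N0.N0=(alive,v0) N0.N1=(alive,v1) N0.N2=(alive,v0) N0.N3=(alive,v0)
Op 5: gossip N3<->N2 -> N3.N0=(alive,v0) N3.N1=(alive,v0) N3.N2=(alive,v0) N3.N3=(dead,v1) | N2.N0=(alive,v0) N2.N1=(alive,v0) N2.N2=(alive,v0) N2.N3=(dead,v1)
Op 6: gossip N2<->N0 -> N2.N0=(alive,v0) N2.N1=(alive,v1) N2.N2=(alive,v0) N2.N3=(dead,v1) | N0.N0=(alive,v0) N0.N1=(alive,v1) N0.N2=(alive,v0) N0.N3=(dead,v1)
Op 7: N0 marks N2=alive -> (alive,v1)
Op 8: N3 marks N0=dead -> (dead,v1)

Answer: N0=dead,1 N1=alive,0 N2=alive,0 N3=dead,1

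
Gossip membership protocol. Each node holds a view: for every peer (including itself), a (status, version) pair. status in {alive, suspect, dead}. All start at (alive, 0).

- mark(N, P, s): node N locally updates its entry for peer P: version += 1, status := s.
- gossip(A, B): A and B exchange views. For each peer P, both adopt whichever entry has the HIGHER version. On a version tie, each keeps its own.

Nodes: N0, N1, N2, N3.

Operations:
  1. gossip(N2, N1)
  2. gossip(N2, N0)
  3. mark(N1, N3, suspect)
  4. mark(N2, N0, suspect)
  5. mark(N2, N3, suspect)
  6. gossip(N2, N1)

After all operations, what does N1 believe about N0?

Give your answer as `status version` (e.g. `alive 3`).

Op 1: gossip N2<->N1 -> N2.N0=(alive,v0) N2.N1=(alive,v0) N2.N2=(alive,v0) N2.N3=(alive,v0) | N1.N0=(alive,v0) N1.N1=(alive,v0) N1.N2=(alive,v0) N1.N3=(alive,v0)
Op 2: gossip N2<->N0 -> N2.N0=(alive,v0) N2.N1=(alive,v0) N2.N2=(alive,v0) N2.N3=(alive,v0) | N0.N0=(alive,v0) N0.N1=(alive,v0) N0.N2=(alive,v0) N0.N3=(alive,v0)
Op 3: N1 marks N3=suspect -> (suspect,v1)
Op 4: N2 marks N0=suspect -> (suspect,v1)
Op 5: N2 marks N3=suspect -> (suspect,v1)
Op 6: gossip N2<->N1 -> N2.N0=(suspect,v1) N2.N1=(alive,v0) N2.N2=(alive,v0) N2.N3=(suspect,v1) | N1.N0=(suspect,v1) N1.N1=(alive,v0) N1.N2=(alive,v0) N1.N3=(suspect,v1)

Answer: suspect 1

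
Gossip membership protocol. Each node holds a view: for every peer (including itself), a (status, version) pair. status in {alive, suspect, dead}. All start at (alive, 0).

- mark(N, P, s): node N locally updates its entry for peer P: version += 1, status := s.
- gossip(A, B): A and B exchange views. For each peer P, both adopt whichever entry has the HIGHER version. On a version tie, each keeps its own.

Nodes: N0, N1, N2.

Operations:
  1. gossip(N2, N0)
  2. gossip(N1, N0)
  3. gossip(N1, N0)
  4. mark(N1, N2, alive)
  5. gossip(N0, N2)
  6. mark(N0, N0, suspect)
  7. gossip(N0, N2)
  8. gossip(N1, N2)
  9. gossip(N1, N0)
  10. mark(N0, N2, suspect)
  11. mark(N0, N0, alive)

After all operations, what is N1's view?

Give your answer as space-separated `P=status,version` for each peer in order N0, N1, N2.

Op 1: gossip N2<->N0 -> N2.N0=(alive,v0) N2.N1=(alive,v0) N2.N2=(alive,v0) | N0.N0=(alive,v0) N0.N1=(alive,v0) N0.N2=(alive,v0)
Op 2: gossip N1<->N0 -> N1.N0=(alive,v0) N1.N1=(alive,v0) N1.N2=(alive,v0) | N0.N0=(alive,v0) N0.N1=(alive,v0) N0.N2=(alive,v0)
Op 3: gossip N1<->N0 -> N1.N0=(alive,v0) N1.N1=(alive,v0) N1.N2=(alive,v0) | N0.N0=(alive,v0) N0.N1=(alive,v0) N0.N2=(alive,v0)
Op 4: N1 marks N2=alive -> (alive,v1)
Op 5: gossip N0<->N2 -> N0.N0=(alive,v0) N0.N1=(alive,v0) N0.N2=(alive,v0) | N2.N0=(alive,v0) N2.N1=(alive,v0) N2.N2=(alive,v0)
Op 6: N0 marks N0=suspect -> (suspect,v1)
Op 7: gossip N0<->N2 -> N0.N0=(suspect,v1) N0.N1=(alive,v0) N0.N2=(alive,v0) | N2.N0=(suspect,v1) N2.N1=(alive,v0) N2.N2=(alive,v0)
Op 8: gossip N1<->N2 -> N1.N0=(suspect,v1) N1.N1=(alive,v0) N1.N2=(alive,v1) | N2.N0=(suspect,v1) N2.N1=(alive,v0) N2.N2=(alive,v1)
Op 9: gossip N1<->N0 -> N1.N0=(suspect,v1) N1.N1=(alive,v0) N1.N2=(alive,v1) | N0.N0=(suspect,v1) N0.N1=(alive,v0) N0.N2=(alive,v1)
Op 10: N0 marks N2=suspect -> (suspect,v2)
Op 11: N0 marks N0=alive -> (alive,v2)

Answer: N0=suspect,1 N1=alive,0 N2=alive,1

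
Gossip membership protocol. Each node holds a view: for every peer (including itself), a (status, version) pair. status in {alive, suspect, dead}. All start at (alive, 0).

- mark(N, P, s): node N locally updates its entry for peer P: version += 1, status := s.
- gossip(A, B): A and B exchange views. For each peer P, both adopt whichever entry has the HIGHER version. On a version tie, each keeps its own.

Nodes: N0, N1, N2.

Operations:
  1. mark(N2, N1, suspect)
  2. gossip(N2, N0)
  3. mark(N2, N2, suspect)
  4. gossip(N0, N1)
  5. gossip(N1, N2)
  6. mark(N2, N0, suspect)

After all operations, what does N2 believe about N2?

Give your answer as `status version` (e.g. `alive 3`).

Op 1: N2 marks N1=suspect -> (suspect,v1)
Op 2: gossip N2<->N0 -> N2.N0=(alive,v0) N2.N1=(suspect,v1) N2.N2=(alive,v0) | N0.N0=(alive,v0) N0.N1=(suspect,v1) N0.N2=(alive,v0)
Op 3: N2 marks N2=suspect -> (suspect,v1)
Op 4: gossip N0<->N1 -> N0.N0=(alive,v0) N0.N1=(suspect,v1) N0.N2=(alive,v0) | N1.N0=(alive,v0) N1.N1=(suspect,v1) N1.N2=(alive,v0)
Op 5: gossip N1<->N2 -> N1.N0=(alive,v0) N1.N1=(suspect,v1) N1.N2=(suspect,v1) | N2.N0=(alive,v0) N2.N1=(suspect,v1) N2.N2=(suspect,v1)
Op 6: N2 marks N0=suspect -> (suspect,v1)

Answer: suspect 1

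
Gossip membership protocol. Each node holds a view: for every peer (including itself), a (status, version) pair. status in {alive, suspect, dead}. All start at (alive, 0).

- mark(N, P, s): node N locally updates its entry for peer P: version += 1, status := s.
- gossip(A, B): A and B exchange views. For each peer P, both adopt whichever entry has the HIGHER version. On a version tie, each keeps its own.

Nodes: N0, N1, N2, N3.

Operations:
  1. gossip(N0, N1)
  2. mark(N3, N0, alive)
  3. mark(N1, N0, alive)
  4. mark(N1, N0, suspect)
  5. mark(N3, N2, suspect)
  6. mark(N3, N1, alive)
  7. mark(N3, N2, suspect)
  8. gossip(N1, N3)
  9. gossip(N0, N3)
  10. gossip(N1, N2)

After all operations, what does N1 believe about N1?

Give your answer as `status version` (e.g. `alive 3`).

Answer: alive 1

Derivation:
Op 1: gossip N0<->N1 -> N0.N0=(alive,v0) N0.N1=(alive,v0) N0.N2=(alive,v0) N0.N3=(alive,v0) | N1.N0=(alive,v0) N1.N1=(alive,v0) N1.N2=(alive,v0) N1.N3=(alive,v0)
Op 2: N3 marks N0=alive -> (alive,v1)
Op 3: N1 marks N0=alive -> (alive,v1)
Op 4: N1 marks N0=suspect -> (suspect,v2)
Op 5: N3 marks N2=suspect -> (suspect,v1)
Op 6: N3 marks N1=alive -> (alive,v1)
Op 7: N3 marks N2=suspect -> (suspect,v2)
Op 8: gossip N1<->N3 -> N1.N0=(suspect,v2) N1.N1=(alive,v1) N1.N2=(suspect,v2) N1.N3=(alive,v0) | N3.N0=(suspect,v2) N3.N1=(alive,v1) N3.N2=(suspect,v2) N3.N3=(alive,v0)
Op 9: gossip N0<->N3 -> N0.N0=(suspect,v2) N0.N1=(alive,v1) N0.N2=(suspect,v2) N0.N3=(alive,v0) | N3.N0=(suspect,v2) N3.N1=(alive,v1) N3.N2=(suspect,v2) N3.N3=(alive,v0)
Op 10: gossip N1<->N2 -> N1.N0=(suspect,v2) N1.N1=(alive,v1) N1.N2=(suspect,v2) N1.N3=(alive,v0) | N2.N0=(suspect,v2) N2.N1=(alive,v1) N2.N2=(suspect,v2) N2.N3=(alive,v0)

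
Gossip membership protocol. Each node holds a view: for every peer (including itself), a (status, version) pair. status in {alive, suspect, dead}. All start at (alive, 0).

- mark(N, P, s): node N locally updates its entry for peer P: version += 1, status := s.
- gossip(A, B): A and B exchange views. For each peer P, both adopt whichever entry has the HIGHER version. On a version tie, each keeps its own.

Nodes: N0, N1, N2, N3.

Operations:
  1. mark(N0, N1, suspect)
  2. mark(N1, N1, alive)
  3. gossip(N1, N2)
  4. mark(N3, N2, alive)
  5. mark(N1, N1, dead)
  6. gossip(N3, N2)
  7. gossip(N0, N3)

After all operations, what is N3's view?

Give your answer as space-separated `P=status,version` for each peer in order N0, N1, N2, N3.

Answer: N0=alive,0 N1=alive,1 N2=alive,1 N3=alive,0

Derivation:
Op 1: N0 marks N1=suspect -> (suspect,v1)
Op 2: N1 marks N1=alive -> (alive,v1)
Op 3: gossip N1<->N2 -> N1.N0=(alive,v0) N1.N1=(alive,v1) N1.N2=(alive,v0) N1.N3=(alive,v0) | N2.N0=(alive,v0) N2.N1=(alive,v1) N2.N2=(alive,v0) N2.N3=(alive,v0)
Op 4: N3 marks N2=alive -> (alive,v1)
Op 5: N1 marks N1=dead -> (dead,v2)
Op 6: gossip N3<->N2 -> N3.N0=(alive,v0) N3.N1=(alive,v1) N3.N2=(alive,v1) N3.N3=(alive,v0) | N2.N0=(alive,v0) N2.N1=(alive,v1) N2.N2=(alive,v1) N2.N3=(alive,v0)
Op 7: gossip N0<->N3 -> N0.N0=(alive,v0) N0.N1=(suspect,v1) N0.N2=(alive,v1) N0.N3=(alive,v0) | N3.N0=(alive,v0) N3.N1=(alive,v1) N3.N2=(alive,v1) N3.N3=(alive,v0)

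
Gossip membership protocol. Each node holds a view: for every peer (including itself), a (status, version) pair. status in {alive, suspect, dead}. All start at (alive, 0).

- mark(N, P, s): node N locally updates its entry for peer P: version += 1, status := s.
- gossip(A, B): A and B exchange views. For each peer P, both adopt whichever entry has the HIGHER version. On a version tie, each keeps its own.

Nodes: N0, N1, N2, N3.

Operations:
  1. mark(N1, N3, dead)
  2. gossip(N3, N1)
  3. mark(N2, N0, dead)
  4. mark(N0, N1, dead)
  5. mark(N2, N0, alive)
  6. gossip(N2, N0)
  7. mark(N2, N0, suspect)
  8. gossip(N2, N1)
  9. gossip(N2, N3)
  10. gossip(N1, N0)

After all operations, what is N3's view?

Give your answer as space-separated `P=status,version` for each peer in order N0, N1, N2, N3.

Op 1: N1 marks N3=dead -> (dead,v1)
Op 2: gossip N3<->N1 -> N3.N0=(alive,v0) N3.N1=(alive,v0) N3.N2=(alive,v0) N3.N3=(dead,v1) | N1.N0=(alive,v0) N1.N1=(alive,v0) N1.N2=(alive,v0) N1.N3=(dead,v1)
Op 3: N2 marks N0=dead -> (dead,v1)
Op 4: N0 marks N1=dead -> (dead,v1)
Op 5: N2 marks N0=alive -> (alive,v2)
Op 6: gossip N2<->N0 -> N2.N0=(alive,v2) N2.N1=(dead,v1) N2.N2=(alive,v0) N2.N3=(alive,v0) | N0.N0=(alive,v2) N0.N1=(dead,v1) N0.N2=(alive,v0) N0.N3=(alive,v0)
Op 7: N2 marks N0=suspect -> (suspect,v3)
Op 8: gossip N2<->N1 -> N2.N0=(suspect,v3) N2.N1=(dead,v1) N2.N2=(alive,v0) N2.N3=(dead,v1) | N1.N0=(suspect,v3) N1.N1=(dead,v1) N1.N2=(alive,v0) N1.N3=(dead,v1)
Op 9: gossip N2<->N3 -> N2.N0=(suspect,v3) N2.N1=(dead,v1) N2.N2=(alive,v0) N2.N3=(dead,v1) | N3.N0=(suspect,v3) N3.N1=(dead,v1) N3.N2=(alive,v0) N3.N3=(dead,v1)
Op 10: gossip N1<->N0 -> N1.N0=(suspect,v3) N1.N1=(dead,v1) N1.N2=(alive,v0) N1.N3=(dead,v1) | N0.N0=(suspect,v3) N0.N1=(dead,v1) N0.N2=(alive,v0) N0.N3=(dead,v1)

Answer: N0=suspect,3 N1=dead,1 N2=alive,0 N3=dead,1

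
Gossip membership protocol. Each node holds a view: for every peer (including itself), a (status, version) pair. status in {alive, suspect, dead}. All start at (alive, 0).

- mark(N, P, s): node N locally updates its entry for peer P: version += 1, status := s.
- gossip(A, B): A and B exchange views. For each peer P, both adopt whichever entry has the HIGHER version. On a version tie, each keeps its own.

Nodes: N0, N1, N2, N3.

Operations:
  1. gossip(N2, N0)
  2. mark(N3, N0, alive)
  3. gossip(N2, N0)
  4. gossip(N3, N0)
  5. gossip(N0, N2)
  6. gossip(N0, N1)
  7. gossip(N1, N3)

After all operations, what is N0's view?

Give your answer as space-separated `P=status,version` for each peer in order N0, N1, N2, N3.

Op 1: gossip N2<->N0 -> N2.N0=(alive,v0) N2.N1=(alive,v0) N2.N2=(alive,v0) N2.N3=(alive,v0) | N0.N0=(alive,v0) N0.N1=(alive,v0) N0.N2=(alive,v0) N0.N3=(alive,v0)
Op 2: N3 marks N0=alive -> (alive,v1)
Op 3: gossip N2<->N0 -> N2.N0=(alive,v0) N2.N1=(alive,v0) N2.N2=(alive,v0) N2.N3=(alive,v0) | N0.N0=(alive,v0) N0.N1=(alive,v0) N0.N2=(alive,v0) N0.N3=(alive,v0)
Op 4: gossip N3<->N0 -> N3.N0=(alive,v1) N3.N1=(alive,v0) N3.N2=(alive,v0) N3.N3=(alive,v0) | N0.N0=(alive,v1) N0.N1=(alive,v0) N0.N2=(alive,v0) N0.N3=(alive,v0)
Op 5: gossip N0<->N2 -> N0.N0=(alive,v1) N0.N1=(alive,v0) N0.N2=(alive,v0) N0.N3=(alive,v0) | N2.N0=(alive,v1) N2.N1=(alive,v0) N2.N2=(alive,v0) N2.N3=(alive,v0)
Op 6: gossip N0<->N1 -> N0.N0=(alive,v1) N0.N1=(alive,v0) N0.N2=(alive,v0) N0.N3=(alive,v0) | N1.N0=(alive,v1) N1.N1=(alive,v0) N1.N2=(alive,v0) N1.N3=(alive,v0)
Op 7: gossip N1<->N3 -> N1.N0=(alive,v1) N1.N1=(alive,v0) N1.N2=(alive,v0) N1.N3=(alive,v0) | N3.N0=(alive,v1) N3.N1=(alive,v0) N3.N2=(alive,v0) N3.N3=(alive,v0)

Answer: N0=alive,1 N1=alive,0 N2=alive,0 N3=alive,0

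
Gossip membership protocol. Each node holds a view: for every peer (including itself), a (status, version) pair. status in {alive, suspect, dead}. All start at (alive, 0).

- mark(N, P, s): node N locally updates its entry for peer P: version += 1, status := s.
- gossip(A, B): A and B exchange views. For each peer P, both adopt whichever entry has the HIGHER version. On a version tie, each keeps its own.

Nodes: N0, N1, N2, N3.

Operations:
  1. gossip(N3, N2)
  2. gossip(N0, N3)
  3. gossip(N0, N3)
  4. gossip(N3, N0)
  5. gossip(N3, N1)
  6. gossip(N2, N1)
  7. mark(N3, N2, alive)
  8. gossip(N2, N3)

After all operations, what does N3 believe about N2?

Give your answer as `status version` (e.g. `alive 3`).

Op 1: gossip N3<->N2 -> N3.N0=(alive,v0) N3.N1=(alive,v0) N3.N2=(alive,v0) N3.N3=(alive,v0) | N2.N0=(alive,v0) N2.N1=(alive,v0) N2.N2=(alive,v0) N2.N3=(alive,v0)
Op 2: gossip N0<->N3 -> N0.N0=(alive,v0) N0.N1=(alive,v0) N0.N2=(alive,v0) N0.N3=(alive,v0) | N3.N0=(alive,v0) N3.N1=(alive,v0) N3.N2=(alive,v0) N3.N3=(alive,v0)
Op 3: gossip N0<->N3 -> N0.N0=(alive,v0) N0.N1=(alive,v0) N0.N2=(alive,v0) N0.N3=(alive,v0) | N3.N0=(alive,v0) N3.N1=(alive,v0) N3.N2=(alive,v0) N3.N3=(alive,v0)
Op 4: gossip N3<->N0 -> N3.N0=(alive,v0) N3.N1=(alive,v0) N3.N2=(alive,v0) N3.N3=(alive,v0) | N0.N0=(alive,v0) N0.N1=(alive,v0) N0.N2=(alive,v0) N0.N3=(alive,v0)
Op 5: gossip N3<->N1 -> N3.N0=(alive,v0) N3.N1=(alive,v0) N3.N2=(alive,v0) N3.N3=(alive,v0) | N1.N0=(alive,v0) N1.N1=(alive,v0) N1.N2=(alive,v0) N1.N3=(alive,v0)
Op 6: gossip N2<->N1 -> N2.N0=(alive,v0) N2.N1=(alive,v0) N2.N2=(alive,v0) N2.N3=(alive,v0) | N1.N0=(alive,v0) N1.N1=(alive,v0) N1.N2=(alive,v0) N1.N3=(alive,v0)
Op 7: N3 marks N2=alive -> (alive,v1)
Op 8: gossip N2<->N3 -> N2.N0=(alive,v0) N2.N1=(alive,v0) N2.N2=(alive,v1) N2.N3=(alive,v0) | N3.N0=(alive,v0) N3.N1=(alive,v0) N3.N2=(alive,v1) N3.N3=(alive,v0)

Answer: alive 1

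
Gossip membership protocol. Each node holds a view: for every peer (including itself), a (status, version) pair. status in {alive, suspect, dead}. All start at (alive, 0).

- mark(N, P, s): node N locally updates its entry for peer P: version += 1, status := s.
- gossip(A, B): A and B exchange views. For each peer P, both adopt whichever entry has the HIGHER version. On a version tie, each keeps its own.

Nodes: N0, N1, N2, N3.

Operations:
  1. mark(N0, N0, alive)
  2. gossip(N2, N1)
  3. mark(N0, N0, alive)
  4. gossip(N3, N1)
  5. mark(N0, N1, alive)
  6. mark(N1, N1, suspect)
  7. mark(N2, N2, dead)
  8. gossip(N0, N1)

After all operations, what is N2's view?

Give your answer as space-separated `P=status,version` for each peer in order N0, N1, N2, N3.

Op 1: N0 marks N0=alive -> (alive,v1)
Op 2: gossip N2<->N1 -> N2.N0=(alive,v0) N2.N1=(alive,v0) N2.N2=(alive,v0) N2.N3=(alive,v0) | N1.N0=(alive,v0) N1.N1=(alive,v0) N1.N2=(alive,v0) N1.N3=(alive,v0)
Op 3: N0 marks N0=alive -> (alive,v2)
Op 4: gossip N3<->N1 -> N3.N0=(alive,v0) N3.N1=(alive,v0) N3.N2=(alive,v0) N3.N3=(alive,v0) | N1.N0=(alive,v0) N1.N1=(alive,v0) N1.N2=(alive,v0) N1.N3=(alive,v0)
Op 5: N0 marks N1=alive -> (alive,v1)
Op 6: N1 marks N1=suspect -> (suspect,v1)
Op 7: N2 marks N2=dead -> (dead,v1)
Op 8: gossip N0<->N1 -> N0.N0=(alive,v2) N0.N1=(alive,v1) N0.N2=(alive,v0) N0.N3=(alive,v0) | N1.N0=(alive,v2) N1.N1=(suspect,v1) N1.N2=(alive,v0) N1.N3=(alive,v0)

Answer: N0=alive,0 N1=alive,0 N2=dead,1 N3=alive,0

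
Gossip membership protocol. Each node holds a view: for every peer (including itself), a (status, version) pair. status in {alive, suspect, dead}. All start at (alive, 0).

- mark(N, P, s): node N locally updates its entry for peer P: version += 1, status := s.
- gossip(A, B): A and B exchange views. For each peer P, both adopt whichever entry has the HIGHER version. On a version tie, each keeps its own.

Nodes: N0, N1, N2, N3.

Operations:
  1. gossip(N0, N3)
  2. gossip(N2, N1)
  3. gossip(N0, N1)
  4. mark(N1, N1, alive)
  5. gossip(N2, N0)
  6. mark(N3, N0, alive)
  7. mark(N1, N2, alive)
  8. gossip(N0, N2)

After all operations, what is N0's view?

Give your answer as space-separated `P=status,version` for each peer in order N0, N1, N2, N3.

Answer: N0=alive,0 N1=alive,0 N2=alive,0 N3=alive,0

Derivation:
Op 1: gossip N0<->N3 -> N0.N0=(alive,v0) N0.N1=(alive,v0) N0.N2=(alive,v0) N0.N3=(alive,v0) | N3.N0=(alive,v0) N3.N1=(alive,v0) N3.N2=(alive,v0) N3.N3=(alive,v0)
Op 2: gossip N2<->N1 -> N2.N0=(alive,v0) N2.N1=(alive,v0) N2.N2=(alive,v0) N2.N3=(alive,v0) | N1.N0=(alive,v0) N1.N1=(alive,v0) N1.N2=(alive,v0) N1.N3=(alive,v0)
Op 3: gossip N0<->N1 -> N0.N0=(alive,v0) N0.N1=(alive,v0) N0.N2=(alive,v0) N0.N3=(alive,v0) | N1.N0=(alive,v0) N1.N1=(alive,v0) N1.N2=(alive,v0) N1.N3=(alive,v0)
Op 4: N1 marks N1=alive -> (alive,v1)
Op 5: gossip N2<->N0 -> N2.N0=(alive,v0) N2.N1=(alive,v0) N2.N2=(alive,v0) N2.N3=(alive,v0) | N0.N0=(alive,v0) N0.N1=(alive,v0) N0.N2=(alive,v0) N0.N3=(alive,v0)
Op 6: N3 marks N0=alive -> (alive,v1)
Op 7: N1 marks N2=alive -> (alive,v1)
Op 8: gossip N0<->N2 -> N0.N0=(alive,v0) N0.N1=(alive,v0) N0.N2=(alive,v0) N0.N3=(alive,v0) | N2.N0=(alive,v0) N2.N1=(alive,v0) N2.N2=(alive,v0) N2.N3=(alive,v0)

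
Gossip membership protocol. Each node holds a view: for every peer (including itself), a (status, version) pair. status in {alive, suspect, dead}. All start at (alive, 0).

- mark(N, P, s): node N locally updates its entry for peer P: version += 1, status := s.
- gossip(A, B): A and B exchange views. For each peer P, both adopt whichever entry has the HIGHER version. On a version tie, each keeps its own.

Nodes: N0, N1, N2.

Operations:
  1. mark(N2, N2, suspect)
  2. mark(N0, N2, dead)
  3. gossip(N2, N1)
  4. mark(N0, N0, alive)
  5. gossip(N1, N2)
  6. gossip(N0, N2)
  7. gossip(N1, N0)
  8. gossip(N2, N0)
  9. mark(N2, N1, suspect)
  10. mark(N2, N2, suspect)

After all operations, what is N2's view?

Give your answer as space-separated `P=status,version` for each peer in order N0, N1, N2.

Answer: N0=alive,1 N1=suspect,1 N2=suspect,2

Derivation:
Op 1: N2 marks N2=suspect -> (suspect,v1)
Op 2: N0 marks N2=dead -> (dead,v1)
Op 3: gossip N2<->N1 -> N2.N0=(alive,v0) N2.N1=(alive,v0) N2.N2=(suspect,v1) | N1.N0=(alive,v0) N1.N1=(alive,v0) N1.N2=(suspect,v1)
Op 4: N0 marks N0=alive -> (alive,v1)
Op 5: gossip N1<->N2 -> N1.N0=(alive,v0) N1.N1=(alive,v0) N1.N2=(suspect,v1) | N2.N0=(alive,v0) N2.N1=(alive,v0) N2.N2=(suspect,v1)
Op 6: gossip N0<->N2 -> N0.N0=(alive,v1) N0.N1=(alive,v0) N0.N2=(dead,v1) | N2.N0=(alive,v1) N2.N1=(alive,v0) N2.N2=(suspect,v1)
Op 7: gossip N1<->N0 -> N1.N0=(alive,v1) N1.N1=(alive,v0) N1.N2=(suspect,v1) | N0.N0=(alive,v1) N0.N1=(alive,v0) N0.N2=(dead,v1)
Op 8: gossip N2<->N0 -> N2.N0=(alive,v1) N2.N1=(alive,v0) N2.N2=(suspect,v1) | N0.N0=(alive,v1) N0.N1=(alive,v0) N0.N2=(dead,v1)
Op 9: N2 marks N1=suspect -> (suspect,v1)
Op 10: N2 marks N2=suspect -> (suspect,v2)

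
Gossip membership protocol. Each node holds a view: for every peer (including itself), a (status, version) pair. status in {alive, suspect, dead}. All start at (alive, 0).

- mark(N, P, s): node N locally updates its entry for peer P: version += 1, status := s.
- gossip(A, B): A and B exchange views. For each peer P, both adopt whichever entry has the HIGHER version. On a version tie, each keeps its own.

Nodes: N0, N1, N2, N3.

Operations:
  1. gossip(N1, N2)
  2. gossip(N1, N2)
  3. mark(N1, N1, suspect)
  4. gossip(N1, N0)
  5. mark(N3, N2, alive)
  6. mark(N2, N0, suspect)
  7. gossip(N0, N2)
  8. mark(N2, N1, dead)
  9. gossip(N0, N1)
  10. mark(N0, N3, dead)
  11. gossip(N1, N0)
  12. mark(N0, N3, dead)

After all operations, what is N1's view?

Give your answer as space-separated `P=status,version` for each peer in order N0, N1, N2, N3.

Answer: N0=suspect,1 N1=suspect,1 N2=alive,0 N3=dead,1

Derivation:
Op 1: gossip N1<->N2 -> N1.N0=(alive,v0) N1.N1=(alive,v0) N1.N2=(alive,v0) N1.N3=(alive,v0) | N2.N0=(alive,v0) N2.N1=(alive,v0) N2.N2=(alive,v0) N2.N3=(alive,v0)
Op 2: gossip N1<->N2 -> N1.N0=(alive,v0) N1.N1=(alive,v0) N1.N2=(alive,v0) N1.N3=(alive,v0) | N2.N0=(alive,v0) N2.N1=(alive,v0) N2.N2=(alive,v0) N2.N3=(alive,v0)
Op 3: N1 marks N1=suspect -> (suspect,v1)
Op 4: gossip N1<->N0 -> N1.N0=(alive,v0) N1.N1=(suspect,v1) N1.N2=(alive,v0) N1.N3=(alive,v0) | N0.N0=(alive,v0) N0.N1=(suspect,v1) N0.N2=(alive,v0) N0.N3=(alive,v0)
Op 5: N3 marks N2=alive -> (alive,v1)
Op 6: N2 marks N0=suspect -> (suspect,v1)
Op 7: gossip N0<->N2 -> N0.N0=(suspect,v1) N0.N1=(suspect,v1) N0.N2=(alive,v0) N0.N3=(alive,v0) | N2.N0=(suspect,v1) N2.N1=(suspect,v1) N2.N2=(alive,v0) N2.N3=(alive,v0)
Op 8: N2 marks N1=dead -> (dead,v2)
Op 9: gossip N0<->N1 -> N0.N0=(suspect,v1) N0.N1=(suspect,v1) N0.N2=(alive,v0) N0.N3=(alive,v0) | N1.N0=(suspect,v1) N1.N1=(suspect,v1) N1.N2=(alive,v0) N1.N3=(alive,v0)
Op 10: N0 marks N3=dead -> (dead,v1)
Op 11: gossip N1<->N0 -> N1.N0=(suspect,v1) N1.N1=(suspect,v1) N1.N2=(alive,v0) N1.N3=(dead,v1) | N0.N0=(suspect,v1) N0.N1=(suspect,v1) N0.N2=(alive,v0) N0.N3=(dead,v1)
Op 12: N0 marks N3=dead -> (dead,v2)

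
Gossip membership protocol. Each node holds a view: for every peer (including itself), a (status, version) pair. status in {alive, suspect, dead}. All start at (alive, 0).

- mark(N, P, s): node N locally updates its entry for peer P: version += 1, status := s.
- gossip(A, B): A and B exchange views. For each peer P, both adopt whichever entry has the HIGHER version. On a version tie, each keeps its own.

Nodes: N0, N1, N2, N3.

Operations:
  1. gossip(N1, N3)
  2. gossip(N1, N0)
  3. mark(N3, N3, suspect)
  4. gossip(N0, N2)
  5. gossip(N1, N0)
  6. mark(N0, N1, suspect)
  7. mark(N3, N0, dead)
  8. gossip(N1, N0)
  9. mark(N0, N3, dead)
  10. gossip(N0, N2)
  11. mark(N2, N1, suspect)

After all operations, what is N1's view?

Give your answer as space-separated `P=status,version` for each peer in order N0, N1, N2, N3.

Answer: N0=alive,0 N1=suspect,1 N2=alive,0 N3=alive,0

Derivation:
Op 1: gossip N1<->N3 -> N1.N0=(alive,v0) N1.N1=(alive,v0) N1.N2=(alive,v0) N1.N3=(alive,v0) | N3.N0=(alive,v0) N3.N1=(alive,v0) N3.N2=(alive,v0) N3.N3=(alive,v0)
Op 2: gossip N1<->N0 -> N1.N0=(alive,v0) N1.N1=(alive,v0) N1.N2=(alive,v0) N1.N3=(alive,v0) | N0.N0=(alive,v0) N0.N1=(alive,v0) N0.N2=(alive,v0) N0.N3=(alive,v0)
Op 3: N3 marks N3=suspect -> (suspect,v1)
Op 4: gossip N0<->N2 -> N0.N0=(alive,v0) N0.N1=(alive,v0) N0.N2=(alive,v0) N0.N3=(alive,v0) | N2.N0=(alive,v0) N2.N1=(alive,v0) N2.N2=(alive,v0) N2.N3=(alive,v0)
Op 5: gossip N1<->N0 -> N1.N0=(alive,v0) N1.N1=(alive,v0) N1.N2=(alive,v0) N1.N3=(alive,v0) | N0.N0=(alive,v0) N0.N1=(alive,v0) N0.N2=(alive,v0) N0.N3=(alive,v0)
Op 6: N0 marks N1=suspect -> (suspect,v1)
Op 7: N3 marks N0=dead -> (dead,v1)
Op 8: gossip N1<->N0 -> N1.N0=(alive,v0) N1.N1=(suspect,v1) N1.N2=(alive,v0) N1.N3=(alive,v0) | N0.N0=(alive,v0) N0.N1=(suspect,v1) N0.N2=(alive,v0) N0.N3=(alive,v0)
Op 9: N0 marks N3=dead -> (dead,v1)
Op 10: gossip N0<->N2 -> N0.N0=(alive,v0) N0.N1=(suspect,v1) N0.N2=(alive,v0) N0.N3=(dead,v1) | N2.N0=(alive,v0) N2.N1=(suspect,v1) N2.N2=(alive,v0) N2.N3=(dead,v1)
Op 11: N2 marks N1=suspect -> (suspect,v2)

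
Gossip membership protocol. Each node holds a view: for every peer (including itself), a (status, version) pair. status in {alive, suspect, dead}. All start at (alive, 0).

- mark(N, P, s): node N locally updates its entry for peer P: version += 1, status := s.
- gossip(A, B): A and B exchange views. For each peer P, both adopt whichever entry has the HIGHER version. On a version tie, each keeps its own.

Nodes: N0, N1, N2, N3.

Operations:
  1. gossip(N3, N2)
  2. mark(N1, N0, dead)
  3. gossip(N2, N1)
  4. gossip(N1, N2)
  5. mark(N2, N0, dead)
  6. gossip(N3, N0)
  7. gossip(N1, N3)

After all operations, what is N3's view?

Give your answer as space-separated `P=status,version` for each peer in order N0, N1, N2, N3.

Op 1: gossip N3<->N2 -> N3.N0=(alive,v0) N3.N1=(alive,v0) N3.N2=(alive,v0) N3.N3=(alive,v0) | N2.N0=(alive,v0) N2.N1=(alive,v0) N2.N2=(alive,v0) N2.N3=(alive,v0)
Op 2: N1 marks N0=dead -> (dead,v1)
Op 3: gossip N2<->N1 -> N2.N0=(dead,v1) N2.N1=(alive,v0) N2.N2=(alive,v0) N2.N3=(alive,v0) | N1.N0=(dead,v1) N1.N1=(alive,v0) N1.N2=(alive,v0) N1.N3=(alive,v0)
Op 4: gossip N1<->N2 -> N1.N0=(dead,v1) N1.N1=(alive,v0) N1.N2=(alive,v0) N1.N3=(alive,v0) | N2.N0=(dead,v1) N2.N1=(alive,v0) N2.N2=(alive,v0) N2.N3=(alive,v0)
Op 5: N2 marks N0=dead -> (dead,v2)
Op 6: gossip N3<->N0 -> N3.N0=(alive,v0) N3.N1=(alive,v0) N3.N2=(alive,v0) N3.N3=(alive,v0) | N0.N0=(alive,v0) N0.N1=(alive,v0) N0.N2=(alive,v0) N0.N3=(alive,v0)
Op 7: gossip N1<->N3 -> N1.N0=(dead,v1) N1.N1=(alive,v0) N1.N2=(alive,v0) N1.N3=(alive,v0) | N3.N0=(dead,v1) N3.N1=(alive,v0) N3.N2=(alive,v0) N3.N3=(alive,v0)

Answer: N0=dead,1 N1=alive,0 N2=alive,0 N3=alive,0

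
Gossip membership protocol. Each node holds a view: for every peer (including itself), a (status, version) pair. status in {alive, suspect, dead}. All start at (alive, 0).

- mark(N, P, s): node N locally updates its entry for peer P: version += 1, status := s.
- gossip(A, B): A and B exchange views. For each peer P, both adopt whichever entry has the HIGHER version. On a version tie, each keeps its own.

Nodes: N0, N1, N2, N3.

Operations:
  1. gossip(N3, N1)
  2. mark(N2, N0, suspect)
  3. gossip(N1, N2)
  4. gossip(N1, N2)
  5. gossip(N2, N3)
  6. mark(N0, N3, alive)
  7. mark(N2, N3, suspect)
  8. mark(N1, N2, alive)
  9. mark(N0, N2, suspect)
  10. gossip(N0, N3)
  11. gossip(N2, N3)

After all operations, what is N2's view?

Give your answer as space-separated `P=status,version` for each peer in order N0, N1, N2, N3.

Answer: N0=suspect,1 N1=alive,0 N2=suspect,1 N3=suspect,1

Derivation:
Op 1: gossip N3<->N1 -> N3.N0=(alive,v0) N3.N1=(alive,v0) N3.N2=(alive,v0) N3.N3=(alive,v0) | N1.N0=(alive,v0) N1.N1=(alive,v0) N1.N2=(alive,v0) N1.N3=(alive,v0)
Op 2: N2 marks N0=suspect -> (suspect,v1)
Op 3: gossip N1<->N2 -> N1.N0=(suspect,v1) N1.N1=(alive,v0) N1.N2=(alive,v0) N1.N3=(alive,v0) | N2.N0=(suspect,v1) N2.N1=(alive,v0) N2.N2=(alive,v0) N2.N3=(alive,v0)
Op 4: gossip N1<->N2 -> N1.N0=(suspect,v1) N1.N1=(alive,v0) N1.N2=(alive,v0) N1.N3=(alive,v0) | N2.N0=(suspect,v1) N2.N1=(alive,v0) N2.N2=(alive,v0) N2.N3=(alive,v0)
Op 5: gossip N2<->N3 -> N2.N0=(suspect,v1) N2.N1=(alive,v0) N2.N2=(alive,v0) N2.N3=(alive,v0) | N3.N0=(suspect,v1) N3.N1=(alive,v0) N3.N2=(alive,v0) N3.N3=(alive,v0)
Op 6: N0 marks N3=alive -> (alive,v1)
Op 7: N2 marks N3=suspect -> (suspect,v1)
Op 8: N1 marks N2=alive -> (alive,v1)
Op 9: N0 marks N2=suspect -> (suspect,v1)
Op 10: gossip N0<->N3 -> N0.N0=(suspect,v1) N0.N1=(alive,v0) N0.N2=(suspect,v1) N0.N3=(alive,v1) | N3.N0=(suspect,v1) N3.N1=(alive,v0) N3.N2=(suspect,v1) N3.N3=(alive,v1)
Op 11: gossip N2<->N3 -> N2.N0=(suspect,v1) N2.N1=(alive,v0) N2.N2=(suspect,v1) N2.N3=(suspect,v1) | N3.N0=(suspect,v1) N3.N1=(alive,v0) N3.N2=(suspect,v1) N3.N3=(alive,v1)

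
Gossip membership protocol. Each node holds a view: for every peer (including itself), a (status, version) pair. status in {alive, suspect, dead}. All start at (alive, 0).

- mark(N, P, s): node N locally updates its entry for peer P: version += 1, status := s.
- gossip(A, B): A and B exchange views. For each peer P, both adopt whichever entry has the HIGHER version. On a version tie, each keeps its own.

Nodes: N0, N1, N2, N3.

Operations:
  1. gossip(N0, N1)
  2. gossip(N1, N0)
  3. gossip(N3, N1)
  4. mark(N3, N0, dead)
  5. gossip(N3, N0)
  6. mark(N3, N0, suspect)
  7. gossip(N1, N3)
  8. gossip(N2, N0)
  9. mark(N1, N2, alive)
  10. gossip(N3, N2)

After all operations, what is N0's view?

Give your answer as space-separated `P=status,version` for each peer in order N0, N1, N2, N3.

Op 1: gossip N0<->N1 -> N0.N0=(alive,v0) N0.N1=(alive,v0) N0.N2=(alive,v0) N0.N3=(alive,v0) | N1.N0=(alive,v0) N1.N1=(alive,v0) N1.N2=(alive,v0) N1.N3=(alive,v0)
Op 2: gossip N1<->N0 -> N1.N0=(alive,v0) N1.N1=(alive,v0) N1.N2=(alive,v0) N1.N3=(alive,v0) | N0.N0=(alive,v0) N0.N1=(alive,v0) N0.N2=(alive,v0) N0.N3=(alive,v0)
Op 3: gossip N3<->N1 -> N3.N0=(alive,v0) N3.N1=(alive,v0) N3.N2=(alive,v0) N3.N3=(alive,v0) | N1.N0=(alive,v0) N1.N1=(alive,v0) N1.N2=(alive,v0) N1.N3=(alive,v0)
Op 4: N3 marks N0=dead -> (dead,v1)
Op 5: gossip N3<->N0 -> N3.N0=(dead,v1) N3.N1=(alive,v0) N3.N2=(alive,v0) N3.N3=(alive,v0) | N0.N0=(dead,v1) N0.N1=(alive,v0) N0.N2=(alive,v0) N0.N3=(alive,v0)
Op 6: N3 marks N0=suspect -> (suspect,v2)
Op 7: gossip N1<->N3 -> N1.N0=(suspect,v2) N1.N1=(alive,v0) N1.N2=(alive,v0) N1.N3=(alive,v0) | N3.N0=(suspect,v2) N3.N1=(alive,v0) N3.N2=(alive,v0) N3.N3=(alive,v0)
Op 8: gossip N2<->N0 -> N2.N0=(dead,v1) N2.N1=(alive,v0) N2.N2=(alive,v0) N2.N3=(alive,v0) | N0.N0=(dead,v1) N0.N1=(alive,v0) N0.N2=(alive,v0) N0.N3=(alive,v0)
Op 9: N1 marks N2=alive -> (alive,v1)
Op 10: gossip N3<->N2 -> N3.N0=(suspect,v2) N3.N1=(alive,v0) N3.N2=(alive,v0) N3.N3=(alive,v0) | N2.N0=(suspect,v2) N2.N1=(alive,v0) N2.N2=(alive,v0) N2.N3=(alive,v0)

Answer: N0=dead,1 N1=alive,0 N2=alive,0 N3=alive,0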